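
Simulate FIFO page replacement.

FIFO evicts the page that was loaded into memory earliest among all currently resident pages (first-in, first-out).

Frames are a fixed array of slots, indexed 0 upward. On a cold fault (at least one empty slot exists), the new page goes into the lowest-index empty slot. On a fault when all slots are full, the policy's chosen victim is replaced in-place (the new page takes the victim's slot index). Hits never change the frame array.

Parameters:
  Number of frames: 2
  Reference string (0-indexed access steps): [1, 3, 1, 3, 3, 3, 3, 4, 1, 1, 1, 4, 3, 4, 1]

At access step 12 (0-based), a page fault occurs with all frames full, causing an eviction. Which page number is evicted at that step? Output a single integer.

Step 0: ref 1 -> FAULT, frames=[1,-]
Step 1: ref 3 -> FAULT, frames=[1,3]
Step 2: ref 1 -> HIT, frames=[1,3]
Step 3: ref 3 -> HIT, frames=[1,3]
Step 4: ref 3 -> HIT, frames=[1,3]
Step 5: ref 3 -> HIT, frames=[1,3]
Step 6: ref 3 -> HIT, frames=[1,3]
Step 7: ref 4 -> FAULT, evict 1, frames=[4,3]
Step 8: ref 1 -> FAULT, evict 3, frames=[4,1]
Step 9: ref 1 -> HIT, frames=[4,1]
Step 10: ref 1 -> HIT, frames=[4,1]
Step 11: ref 4 -> HIT, frames=[4,1]
Step 12: ref 3 -> FAULT, evict 4, frames=[3,1]
At step 12: evicted page 4

Answer: 4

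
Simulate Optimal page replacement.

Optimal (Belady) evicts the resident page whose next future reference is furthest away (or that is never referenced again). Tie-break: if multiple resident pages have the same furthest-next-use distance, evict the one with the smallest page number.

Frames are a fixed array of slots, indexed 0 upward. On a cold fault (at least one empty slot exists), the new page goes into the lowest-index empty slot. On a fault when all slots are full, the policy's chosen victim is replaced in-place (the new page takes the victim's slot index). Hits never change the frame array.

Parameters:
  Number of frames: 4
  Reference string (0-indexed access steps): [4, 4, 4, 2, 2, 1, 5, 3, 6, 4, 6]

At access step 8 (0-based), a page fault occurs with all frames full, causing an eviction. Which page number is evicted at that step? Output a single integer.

Answer: 2

Derivation:
Step 0: ref 4 -> FAULT, frames=[4,-,-,-]
Step 1: ref 4 -> HIT, frames=[4,-,-,-]
Step 2: ref 4 -> HIT, frames=[4,-,-,-]
Step 3: ref 2 -> FAULT, frames=[4,2,-,-]
Step 4: ref 2 -> HIT, frames=[4,2,-,-]
Step 5: ref 1 -> FAULT, frames=[4,2,1,-]
Step 6: ref 5 -> FAULT, frames=[4,2,1,5]
Step 7: ref 3 -> FAULT, evict 1, frames=[4,2,3,5]
Step 8: ref 6 -> FAULT, evict 2, frames=[4,6,3,5]
At step 8: evicted page 2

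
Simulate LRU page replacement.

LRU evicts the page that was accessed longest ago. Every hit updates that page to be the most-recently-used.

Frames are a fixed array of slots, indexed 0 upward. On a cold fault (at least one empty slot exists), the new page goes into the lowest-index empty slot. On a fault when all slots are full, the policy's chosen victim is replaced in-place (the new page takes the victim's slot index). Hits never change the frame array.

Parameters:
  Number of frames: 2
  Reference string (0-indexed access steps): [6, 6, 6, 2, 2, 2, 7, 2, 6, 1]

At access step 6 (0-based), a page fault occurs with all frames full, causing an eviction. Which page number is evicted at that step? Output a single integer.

Answer: 6

Derivation:
Step 0: ref 6 -> FAULT, frames=[6,-]
Step 1: ref 6 -> HIT, frames=[6,-]
Step 2: ref 6 -> HIT, frames=[6,-]
Step 3: ref 2 -> FAULT, frames=[6,2]
Step 4: ref 2 -> HIT, frames=[6,2]
Step 5: ref 2 -> HIT, frames=[6,2]
Step 6: ref 7 -> FAULT, evict 6, frames=[7,2]
At step 6: evicted page 6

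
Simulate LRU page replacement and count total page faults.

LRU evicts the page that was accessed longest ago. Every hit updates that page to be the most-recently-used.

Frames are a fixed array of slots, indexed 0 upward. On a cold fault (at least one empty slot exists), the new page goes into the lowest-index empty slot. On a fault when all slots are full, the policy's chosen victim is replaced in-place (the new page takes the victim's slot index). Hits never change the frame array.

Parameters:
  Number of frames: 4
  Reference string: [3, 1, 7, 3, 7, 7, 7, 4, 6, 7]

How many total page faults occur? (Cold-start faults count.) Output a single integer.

Step 0: ref 3 → FAULT, frames=[3,-,-,-]
Step 1: ref 1 → FAULT, frames=[3,1,-,-]
Step 2: ref 7 → FAULT, frames=[3,1,7,-]
Step 3: ref 3 → HIT, frames=[3,1,7,-]
Step 4: ref 7 → HIT, frames=[3,1,7,-]
Step 5: ref 7 → HIT, frames=[3,1,7,-]
Step 6: ref 7 → HIT, frames=[3,1,7,-]
Step 7: ref 4 → FAULT, frames=[3,1,7,4]
Step 8: ref 6 → FAULT (evict 1), frames=[3,6,7,4]
Step 9: ref 7 → HIT, frames=[3,6,7,4]
Total faults: 5

Answer: 5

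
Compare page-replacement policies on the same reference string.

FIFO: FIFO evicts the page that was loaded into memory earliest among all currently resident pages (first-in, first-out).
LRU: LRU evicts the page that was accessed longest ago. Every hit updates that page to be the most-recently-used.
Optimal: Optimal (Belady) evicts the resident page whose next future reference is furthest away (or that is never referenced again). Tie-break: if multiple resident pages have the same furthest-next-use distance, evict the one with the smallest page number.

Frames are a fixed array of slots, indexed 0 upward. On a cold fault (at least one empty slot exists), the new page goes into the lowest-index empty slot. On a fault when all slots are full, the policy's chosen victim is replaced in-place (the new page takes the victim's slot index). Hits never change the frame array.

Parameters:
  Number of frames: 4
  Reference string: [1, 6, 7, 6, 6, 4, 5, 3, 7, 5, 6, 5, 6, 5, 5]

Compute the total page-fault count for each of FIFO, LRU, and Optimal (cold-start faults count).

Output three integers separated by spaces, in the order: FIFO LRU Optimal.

--- FIFO ---
  step 0: ref 1 -> FAULT, frames=[1,-,-,-] (faults so far: 1)
  step 1: ref 6 -> FAULT, frames=[1,6,-,-] (faults so far: 2)
  step 2: ref 7 -> FAULT, frames=[1,6,7,-] (faults so far: 3)
  step 3: ref 6 -> HIT, frames=[1,6,7,-] (faults so far: 3)
  step 4: ref 6 -> HIT, frames=[1,6,7,-] (faults so far: 3)
  step 5: ref 4 -> FAULT, frames=[1,6,7,4] (faults so far: 4)
  step 6: ref 5 -> FAULT, evict 1, frames=[5,6,7,4] (faults so far: 5)
  step 7: ref 3 -> FAULT, evict 6, frames=[5,3,7,4] (faults so far: 6)
  step 8: ref 7 -> HIT, frames=[5,3,7,4] (faults so far: 6)
  step 9: ref 5 -> HIT, frames=[5,3,7,4] (faults so far: 6)
  step 10: ref 6 -> FAULT, evict 7, frames=[5,3,6,4] (faults so far: 7)
  step 11: ref 5 -> HIT, frames=[5,3,6,4] (faults so far: 7)
  step 12: ref 6 -> HIT, frames=[5,3,6,4] (faults so far: 7)
  step 13: ref 5 -> HIT, frames=[5,3,6,4] (faults so far: 7)
  step 14: ref 5 -> HIT, frames=[5,3,6,4] (faults so far: 7)
  FIFO total faults: 7
--- LRU ---
  step 0: ref 1 -> FAULT, frames=[1,-,-,-] (faults so far: 1)
  step 1: ref 6 -> FAULT, frames=[1,6,-,-] (faults so far: 2)
  step 2: ref 7 -> FAULT, frames=[1,6,7,-] (faults so far: 3)
  step 3: ref 6 -> HIT, frames=[1,6,7,-] (faults so far: 3)
  step 4: ref 6 -> HIT, frames=[1,6,7,-] (faults so far: 3)
  step 5: ref 4 -> FAULT, frames=[1,6,7,4] (faults so far: 4)
  step 6: ref 5 -> FAULT, evict 1, frames=[5,6,7,4] (faults so far: 5)
  step 7: ref 3 -> FAULT, evict 7, frames=[5,6,3,4] (faults so far: 6)
  step 8: ref 7 -> FAULT, evict 6, frames=[5,7,3,4] (faults so far: 7)
  step 9: ref 5 -> HIT, frames=[5,7,3,4] (faults so far: 7)
  step 10: ref 6 -> FAULT, evict 4, frames=[5,7,3,6] (faults so far: 8)
  step 11: ref 5 -> HIT, frames=[5,7,3,6] (faults so far: 8)
  step 12: ref 6 -> HIT, frames=[5,7,3,6] (faults so far: 8)
  step 13: ref 5 -> HIT, frames=[5,7,3,6] (faults so far: 8)
  step 14: ref 5 -> HIT, frames=[5,7,3,6] (faults so far: 8)
  LRU total faults: 8
--- Optimal ---
  step 0: ref 1 -> FAULT, frames=[1,-,-,-] (faults so far: 1)
  step 1: ref 6 -> FAULT, frames=[1,6,-,-] (faults so far: 2)
  step 2: ref 7 -> FAULT, frames=[1,6,7,-] (faults so far: 3)
  step 3: ref 6 -> HIT, frames=[1,6,7,-] (faults so far: 3)
  step 4: ref 6 -> HIT, frames=[1,6,7,-] (faults so far: 3)
  step 5: ref 4 -> FAULT, frames=[1,6,7,4] (faults so far: 4)
  step 6: ref 5 -> FAULT, evict 1, frames=[5,6,7,4] (faults so far: 5)
  step 7: ref 3 -> FAULT, evict 4, frames=[5,6,7,3] (faults so far: 6)
  step 8: ref 7 -> HIT, frames=[5,6,7,3] (faults so far: 6)
  step 9: ref 5 -> HIT, frames=[5,6,7,3] (faults so far: 6)
  step 10: ref 6 -> HIT, frames=[5,6,7,3] (faults so far: 6)
  step 11: ref 5 -> HIT, frames=[5,6,7,3] (faults so far: 6)
  step 12: ref 6 -> HIT, frames=[5,6,7,3] (faults so far: 6)
  step 13: ref 5 -> HIT, frames=[5,6,7,3] (faults so far: 6)
  step 14: ref 5 -> HIT, frames=[5,6,7,3] (faults so far: 6)
  Optimal total faults: 6

Answer: 7 8 6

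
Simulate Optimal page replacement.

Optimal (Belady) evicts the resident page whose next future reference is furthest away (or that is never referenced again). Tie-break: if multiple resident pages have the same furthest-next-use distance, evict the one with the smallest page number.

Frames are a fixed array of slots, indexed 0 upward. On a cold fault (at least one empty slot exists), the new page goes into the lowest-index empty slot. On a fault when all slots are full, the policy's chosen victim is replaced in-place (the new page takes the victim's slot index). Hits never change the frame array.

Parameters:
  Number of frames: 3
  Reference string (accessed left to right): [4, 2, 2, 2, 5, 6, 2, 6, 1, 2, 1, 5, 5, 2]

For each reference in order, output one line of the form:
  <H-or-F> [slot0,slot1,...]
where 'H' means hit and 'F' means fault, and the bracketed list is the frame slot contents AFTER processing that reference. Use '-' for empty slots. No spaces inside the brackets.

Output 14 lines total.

F [4,-,-]
F [4,2,-]
H [4,2,-]
H [4,2,-]
F [4,2,5]
F [6,2,5]
H [6,2,5]
H [6,2,5]
F [1,2,5]
H [1,2,5]
H [1,2,5]
H [1,2,5]
H [1,2,5]
H [1,2,5]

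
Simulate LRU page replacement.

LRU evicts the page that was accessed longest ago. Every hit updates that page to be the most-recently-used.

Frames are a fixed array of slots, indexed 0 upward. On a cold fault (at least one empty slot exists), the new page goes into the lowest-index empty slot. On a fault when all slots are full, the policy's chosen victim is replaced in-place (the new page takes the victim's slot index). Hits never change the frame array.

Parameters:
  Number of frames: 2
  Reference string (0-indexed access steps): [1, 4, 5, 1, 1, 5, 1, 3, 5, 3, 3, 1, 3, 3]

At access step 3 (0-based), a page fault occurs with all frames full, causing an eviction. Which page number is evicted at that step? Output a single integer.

Answer: 4

Derivation:
Step 0: ref 1 -> FAULT, frames=[1,-]
Step 1: ref 4 -> FAULT, frames=[1,4]
Step 2: ref 5 -> FAULT, evict 1, frames=[5,4]
Step 3: ref 1 -> FAULT, evict 4, frames=[5,1]
At step 3: evicted page 4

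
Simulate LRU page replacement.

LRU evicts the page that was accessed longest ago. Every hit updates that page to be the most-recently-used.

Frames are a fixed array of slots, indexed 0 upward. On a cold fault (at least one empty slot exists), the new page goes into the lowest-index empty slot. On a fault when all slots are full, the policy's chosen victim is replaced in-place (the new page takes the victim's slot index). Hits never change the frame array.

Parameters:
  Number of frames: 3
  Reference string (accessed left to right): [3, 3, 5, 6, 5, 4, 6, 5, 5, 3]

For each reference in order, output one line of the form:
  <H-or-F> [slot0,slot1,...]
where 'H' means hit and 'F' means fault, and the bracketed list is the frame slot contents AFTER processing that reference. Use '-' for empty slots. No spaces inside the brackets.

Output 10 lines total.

F [3,-,-]
H [3,-,-]
F [3,5,-]
F [3,5,6]
H [3,5,6]
F [4,5,6]
H [4,5,6]
H [4,5,6]
H [4,5,6]
F [3,5,6]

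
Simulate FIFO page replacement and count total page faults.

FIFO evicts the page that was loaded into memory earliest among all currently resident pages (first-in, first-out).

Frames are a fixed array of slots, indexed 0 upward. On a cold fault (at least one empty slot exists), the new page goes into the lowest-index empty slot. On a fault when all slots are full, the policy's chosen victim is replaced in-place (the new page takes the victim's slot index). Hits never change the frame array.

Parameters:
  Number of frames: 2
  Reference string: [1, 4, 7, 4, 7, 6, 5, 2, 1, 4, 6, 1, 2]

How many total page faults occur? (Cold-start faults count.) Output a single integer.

Answer: 11

Derivation:
Step 0: ref 1 → FAULT, frames=[1,-]
Step 1: ref 4 → FAULT, frames=[1,4]
Step 2: ref 7 → FAULT (evict 1), frames=[7,4]
Step 3: ref 4 → HIT, frames=[7,4]
Step 4: ref 7 → HIT, frames=[7,4]
Step 5: ref 6 → FAULT (evict 4), frames=[7,6]
Step 6: ref 5 → FAULT (evict 7), frames=[5,6]
Step 7: ref 2 → FAULT (evict 6), frames=[5,2]
Step 8: ref 1 → FAULT (evict 5), frames=[1,2]
Step 9: ref 4 → FAULT (evict 2), frames=[1,4]
Step 10: ref 6 → FAULT (evict 1), frames=[6,4]
Step 11: ref 1 → FAULT (evict 4), frames=[6,1]
Step 12: ref 2 → FAULT (evict 6), frames=[2,1]
Total faults: 11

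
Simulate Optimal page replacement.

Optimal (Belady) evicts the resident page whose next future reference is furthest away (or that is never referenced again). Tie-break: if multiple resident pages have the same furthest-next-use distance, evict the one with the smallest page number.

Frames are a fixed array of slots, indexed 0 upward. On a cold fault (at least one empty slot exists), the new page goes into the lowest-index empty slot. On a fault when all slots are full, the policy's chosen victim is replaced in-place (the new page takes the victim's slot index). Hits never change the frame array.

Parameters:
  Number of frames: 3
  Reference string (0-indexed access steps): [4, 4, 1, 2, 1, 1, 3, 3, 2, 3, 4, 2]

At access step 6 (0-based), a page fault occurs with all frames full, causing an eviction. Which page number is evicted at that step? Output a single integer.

Answer: 1

Derivation:
Step 0: ref 4 -> FAULT, frames=[4,-,-]
Step 1: ref 4 -> HIT, frames=[4,-,-]
Step 2: ref 1 -> FAULT, frames=[4,1,-]
Step 3: ref 2 -> FAULT, frames=[4,1,2]
Step 4: ref 1 -> HIT, frames=[4,1,2]
Step 5: ref 1 -> HIT, frames=[4,1,2]
Step 6: ref 3 -> FAULT, evict 1, frames=[4,3,2]
At step 6: evicted page 1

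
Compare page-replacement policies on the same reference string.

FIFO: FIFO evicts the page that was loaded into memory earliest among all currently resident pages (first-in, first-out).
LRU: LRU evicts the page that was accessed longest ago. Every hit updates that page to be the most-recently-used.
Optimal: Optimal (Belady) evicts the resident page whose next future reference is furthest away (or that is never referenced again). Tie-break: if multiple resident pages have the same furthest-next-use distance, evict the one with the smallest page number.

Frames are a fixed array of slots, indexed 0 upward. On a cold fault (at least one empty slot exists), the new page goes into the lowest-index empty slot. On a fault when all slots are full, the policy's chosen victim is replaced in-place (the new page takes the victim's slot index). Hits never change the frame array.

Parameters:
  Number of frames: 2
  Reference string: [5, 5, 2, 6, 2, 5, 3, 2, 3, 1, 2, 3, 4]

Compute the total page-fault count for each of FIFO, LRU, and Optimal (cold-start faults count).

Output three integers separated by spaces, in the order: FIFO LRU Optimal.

--- FIFO ---
  step 0: ref 5 -> FAULT, frames=[5,-] (faults so far: 1)
  step 1: ref 5 -> HIT, frames=[5,-] (faults so far: 1)
  step 2: ref 2 -> FAULT, frames=[5,2] (faults so far: 2)
  step 3: ref 6 -> FAULT, evict 5, frames=[6,2] (faults so far: 3)
  step 4: ref 2 -> HIT, frames=[6,2] (faults so far: 3)
  step 5: ref 5 -> FAULT, evict 2, frames=[6,5] (faults so far: 4)
  step 6: ref 3 -> FAULT, evict 6, frames=[3,5] (faults so far: 5)
  step 7: ref 2 -> FAULT, evict 5, frames=[3,2] (faults so far: 6)
  step 8: ref 3 -> HIT, frames=[3,2] (faults so far: 6)
  step 9: ref 1 -> FAULT, evict 3, frames=[1,2] (faults so far: 7)
  step 10: ref 2 -> HIT, frames=[1,2] (faults so far: 7)
  step 11: ref 3 -> FAULT, evict 2, frames=[1,3] (faults so far: 8)
  step 12: ref 4 -> FAULT, evict 1, frames=[4,3] (faults so far: 9)
  FIFO total faults: 9
--- LRU ---
  step 0: ref 5 -> FAULT, frames=[5,-] (faults so far: 1)
  step 1: ref 5 -> HIT, frames=[5,-] (faults so far: 1)
  step 2: ref 2 -> FAULT, frames=[5,2] (faults so far: 2)
  step 3: ref 6 -> FAULT, evict 5, frames=[6,2] (faults so far: 3)
  step 4: ref 2 -> HIT, frames=[6,2] (faults so far: 3)
  step 5: ref 5 -> FAULT, evict 6, frames=[5,2] (faults so far: 4)
  step 6: ref 3 -> FAULT, evict 2, frames=[5,3] (faults so far: 5)
  step 7: ref 2 -> FAULT, evict 5, frames=[2,3] (faults so far: 6)
  step 8: ref 3 -> HIT, frames=[2,3] (faults so far: 6)
  step 9: ref 1 -> FAULT, evict 2, frames=[1,3] (faults so far: 7)
  step 10: ref 2 -> FAULT, evict 3, frames=[1,2] (faults so far: 8)
  step 11: ref 3 -> FAULT, evict 1, frames=[3,2] (faults so far: 9)
  step 12: ref 4 -> FAULT, evict 2, frames=[3,4] (faults so far: 10)
  LRU total faults: 10
--- Optimal ---
  step 0: ref 5 -> FAULT, frames=[5,-] (faults so far: 1)
  step 1: ref 5 -> HIT, frames=[5,-] (faults so far: 1)
  step 2: ref 2 -> FAULT, frames=[5,2] (faults so far: 2)
  step 3: ref 6 -> FAULT, evict 5, frames=[6,2] (faults so far: 3)
  step 4: ref 2 -> HIT, frames=[6,2] (faults so far: 3)
  step 5: ref 5 -> FAULT, evict 6, frames=[5,2] (faults so far: 4)
  step 6: ref 3 -> FAULT, evict 5, frames=[3,2] (faults so far: 5)
  step 7: ref 2 -> HIT, frames=[3,2] (faults so far: 5)
  step 8: ref 3 -> HIT, frames=[3,2] (faults so far: 5)
  step 9: ref 1 -> FAULT, evict 3, frames=[1,2] (faults so far: 6)
  step 10: ref 2 -> HIT, frames=[1,2] (faults so far: 6)
  step 11: ref 3 -> FAULT, evict 1, frames=[3,2] (faults so far: 7)
  step 12: ref 4 -> FAULT, evict 2, frames=[3,4] (faults so far: 8)
  Optimal total faults: 8

Answer: 9 10 8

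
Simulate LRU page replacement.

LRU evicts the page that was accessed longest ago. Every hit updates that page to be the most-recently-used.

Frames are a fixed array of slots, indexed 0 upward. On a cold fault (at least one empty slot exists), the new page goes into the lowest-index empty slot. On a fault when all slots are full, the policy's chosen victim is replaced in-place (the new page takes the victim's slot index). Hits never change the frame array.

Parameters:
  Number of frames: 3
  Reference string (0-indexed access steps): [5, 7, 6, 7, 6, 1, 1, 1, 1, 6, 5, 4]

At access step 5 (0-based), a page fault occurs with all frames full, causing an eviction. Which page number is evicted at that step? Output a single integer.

Answer: 5

Derivation:
Step 0: ref 5 -> FAULT, frames=[5,-,-]
Step 1: ref 7 -> FAULT, frames=[5,7,-]
Step 2: ref 6 -> FAULT, frames=[5,7,6]
Step 3: ref 7 -> HIT, frames=[5,7,6]
Step 4: ref 6 -> HIT, frames=[5,7,6]
Step 5: ref 1 -> FAULT, evict 5, frames=[1,7,6]
At step 5: evicted page 5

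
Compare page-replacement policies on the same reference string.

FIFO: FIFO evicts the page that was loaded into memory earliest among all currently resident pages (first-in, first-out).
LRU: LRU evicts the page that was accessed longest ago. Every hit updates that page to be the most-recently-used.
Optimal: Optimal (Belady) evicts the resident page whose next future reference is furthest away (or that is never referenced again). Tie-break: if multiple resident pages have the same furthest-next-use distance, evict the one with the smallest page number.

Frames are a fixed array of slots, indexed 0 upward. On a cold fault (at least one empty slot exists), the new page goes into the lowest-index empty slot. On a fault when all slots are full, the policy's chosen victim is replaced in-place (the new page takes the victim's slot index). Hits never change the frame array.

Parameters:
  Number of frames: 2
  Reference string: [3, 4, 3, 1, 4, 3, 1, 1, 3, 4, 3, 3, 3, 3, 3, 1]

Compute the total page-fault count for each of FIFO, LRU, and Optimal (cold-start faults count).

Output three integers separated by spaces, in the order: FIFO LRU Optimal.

--- FIFO ---
  step 0: ref 3 -> FAULT, frames=[3,-] (faults so far: 1)
  step 1: ref 4 -> FAULT, frames=[3,4] (faults so far: 2)
  step 2: ref 3 -> HIT, frames=[3,4] (faults so far: 2)
  step 3: ref 1 -> FAULT, evict 3, frames=[1,4] (faults so far: 3)
  step 4: ref 4 -> HIT, frames=[1,4] (faults so far: 3)
  step 5: ref 3 -> FAULT, evict 4, frames=[1,3] (faults so far: 4)
  step 6: ref 1 -> HIT, frames=[1,3] (faults so far: 4)
  step 7: ref 1 -> HIT, frames=[1,3] (faults so far: 4)
  step 8: ref 3 -> HIT, frames=[1,3] (faults so far: 4)
  step 9: ref 4 -> FAULT, evict 1, frames=[4,3] (faults so far: 5)
  step 10: ref 3 -> HIT, frames=[4,3] (faults so far: 5)
  step 11: ref 3 -> HIT, frames=[4,3] (faults so far: 5)
  step 12: ref 3 -> HIT, frames=[4,3] (faults so far: 5)
  step 13: ref 3 -> HIT, frames=[4,3] (faults so far: 5)
  step 14: ref 3 -> HIT, frames=[4,3] (faults so far: 5)
  step 15: ref 1 -> FAULT, evict 3, frames=[4,1] (faults so far: 6)
  FIFO total faults: 6
--- LRU ---
  step 0: ref 3 -> FAULT, frames=[3,-] (faults so far: 1)
  step 1: ref 4 -> FAULT, frames=[3,4] (faults so far: 2)
  step 2: ref 3 -> HIT, frames=[3,4] (faults so far: 2)
  step 3: ref 1 -> FAULT, evict 4, frames=[3,1] (faults so far: 3)
  step 4: ref 4 -> FAULT, evict 3, frames=[4,1] (faults so far: 4)
  step 5: ref 3 -> FAULT, evict 1, frames=[4,3] (faults so far: 5)
  step 6: ref 1 -> FAULT, evict 4, frames=[1,3] (faults so far: 6)
  step 7: ref 1 -> HIT, frames=[1,3] (faults so far: 6)
  step 8: ref 3 -> HIT, frames=[1,3] (faults so far: 6)
  step 9: ref 4 -> FAULT, evict 1, frames=[4,3] (faults so far: 7)
  step 10: ref 3 -> HIT, frames=[4,3] (faults so far: 7)
  step 11: ref 3 -> HIT, frames=[4,3] (faults so far: 7)
  step 12: ref 3 -> HIT, frames=[4,3] (faults so far: 7)
  step 13: ref 3 -> HIT, frames=[4,3] (faults so far: 7)
  step 14: ref 3 -> HIT, frames=[4,3] (faults so far: 7)
  step 15: ref 1 -> FAULT, evict 4, frames=[1,3] (faults so far: 8)
  LRU total faults: 8
--- Optimal ---
  step 0: ref 3 -> FAULT, frames=[3,-] (faults so far: 1)
  step 1: ref 4 -> FAULT, frames=[3,4] (faults so far: 2)
  step 2: ref 3 -> HIT, frames=[3,4] (faults so far: 2)
  step 3: ref 1 -> FAULT, evict 3, frames=[1,4] (faults so far: 3)
  step 4: ref 4 -> HIT, frames=[1,4] (faults so far: 3)
  step 5: ref 3 -> FAULT, evict 4, frames=[1,3] (faults so far: 4)
  step 6: ref 1 -> HIT, frames=[1,3] (faults so far: 4)
  step 7: ref 1 -> HIT, frames=[1,3] (faults so far: 4)
  step 8: ref 3 -> HIT, frames=[1,3] (faults so far: 4)
  step 9: ref 4 -> FAULT, evict 1, frames=[4,3] (faults so far: 5)
  step 10: ref 3 -> HIT, frames=[4,3] (faults so far: 5)
  step 11: ref 3 -> HIT, frames=[4,3] (faults so far: 5)
  step 12: ref 3 -> HIT, frames=[4,3] (faults so far: 5)
  step 13: ref 3 -> HIT, frames=[4,3] (faults so far: 5)
  step 14: ref 3 -> HIT, frames=[4,3] (faults so far: 5)
  step 15: ref 1 -> FAULT, evict 3, frames=[4,1] (faults so far: 6)
  Optimal total faults: 6

Answer: 6 8 6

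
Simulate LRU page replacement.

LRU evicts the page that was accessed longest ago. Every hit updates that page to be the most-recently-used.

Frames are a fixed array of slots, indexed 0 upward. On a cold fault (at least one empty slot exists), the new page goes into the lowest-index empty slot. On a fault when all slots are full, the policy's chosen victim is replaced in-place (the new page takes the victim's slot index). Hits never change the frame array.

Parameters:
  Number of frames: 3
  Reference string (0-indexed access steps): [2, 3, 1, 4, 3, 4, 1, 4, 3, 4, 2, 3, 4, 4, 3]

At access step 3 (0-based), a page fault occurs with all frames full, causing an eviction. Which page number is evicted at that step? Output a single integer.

Answer: 2

Derivation:
Step 0: ref 2 -> FAULT, frames=[2,-,-]
Step 1: ref 3 -> FAULT, frames=[2,3,-]
Step 2: ref 1 -> FAULT, frames=[2,3,1]
Step 3: ref 4 -> FAULT, evict 2, frames=[4,3,1]
At step 3: evicted page 2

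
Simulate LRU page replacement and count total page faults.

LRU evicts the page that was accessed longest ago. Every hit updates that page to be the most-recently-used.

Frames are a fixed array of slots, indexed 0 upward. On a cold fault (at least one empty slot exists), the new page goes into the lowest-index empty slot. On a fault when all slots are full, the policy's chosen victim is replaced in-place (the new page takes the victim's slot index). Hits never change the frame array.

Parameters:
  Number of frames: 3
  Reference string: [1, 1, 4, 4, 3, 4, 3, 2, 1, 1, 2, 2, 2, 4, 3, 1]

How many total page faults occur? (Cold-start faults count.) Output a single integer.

Step 0: ref 1 → FAULT, frames=[1,-,-]
Step 1: ref 1 → HIT, frames=[1,-,-]
Step 2: ref 4 → FAULT, frames=[1,4,-]
Step 3: ref 4 → HIT, frames=[1,4,-]
Step 4: ref 3 → FAULT, frames=[1,4,3]
Step 5: ref 4 → HIT, frames=[1,4,3]
Step 6: ref 3 → HIT, frames=[1,4,3]
Step 7: ref 2 → FAULT (evict 1), frames=[2,4,3]
Step 8: ref 1 → FAULT (evict 4), frames=[2,1,3]
Step 9: ref 1 → HIT, frames=[2,1,3]
Step 10: ref 2 → HIT, frames=[2,1,3]
Step 11: ref 2 → HIT, frames=[2,1,3]
Step 12: ref 2 → HIT, frames=[2,1,3]
Step 13: ref 4 → FAULT (evict 3), frames=[2,1,4]
Step 14: ref 3 → FAULT (evict 1), frames=[2,3,4]
Step 15: ref 1 → FAULT (evict 2), frames=[1,3,4]
Total faults: 8

Answer: 8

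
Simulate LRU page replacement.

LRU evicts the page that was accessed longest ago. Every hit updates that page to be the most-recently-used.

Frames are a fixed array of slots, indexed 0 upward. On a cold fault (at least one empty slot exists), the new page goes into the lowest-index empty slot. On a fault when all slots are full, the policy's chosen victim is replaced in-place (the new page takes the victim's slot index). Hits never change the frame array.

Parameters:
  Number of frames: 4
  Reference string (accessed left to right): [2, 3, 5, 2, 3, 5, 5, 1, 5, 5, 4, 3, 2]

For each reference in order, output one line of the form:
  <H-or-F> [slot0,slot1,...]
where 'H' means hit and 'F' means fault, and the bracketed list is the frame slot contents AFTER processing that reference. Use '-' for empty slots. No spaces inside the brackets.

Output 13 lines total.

F [2,-,-,-]
F [2,3,-,-]
F [2,3,5,-]
H [2,3,5,-]
H [2,3,5,-]
H [2,3,5,-]
H [2,3,5,-]
F [2,3,5,1]
H [2,3,5,1]
H [2,3,5,1]
F [4,3,5,1]
H [4,3,5,1]
F [4,3,5,2]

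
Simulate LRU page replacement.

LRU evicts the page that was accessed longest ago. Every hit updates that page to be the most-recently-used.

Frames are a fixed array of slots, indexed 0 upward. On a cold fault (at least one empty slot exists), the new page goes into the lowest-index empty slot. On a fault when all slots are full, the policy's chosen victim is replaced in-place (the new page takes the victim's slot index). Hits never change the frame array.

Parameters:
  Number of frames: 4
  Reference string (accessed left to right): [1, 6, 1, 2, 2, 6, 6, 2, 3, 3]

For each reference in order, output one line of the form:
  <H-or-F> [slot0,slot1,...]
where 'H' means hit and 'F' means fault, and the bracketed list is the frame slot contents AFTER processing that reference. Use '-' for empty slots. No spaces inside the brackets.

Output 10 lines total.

F [1,-,-,-]
F [1,6,-,-]
H [1,6,-,-]
F [1,6,2,-]
H [1,6,2,-]
H [1,6,2,-]
H [1,6,2,-]
H [1,6,2,-]
F [1,6,2,3]
H [1,6,2,3]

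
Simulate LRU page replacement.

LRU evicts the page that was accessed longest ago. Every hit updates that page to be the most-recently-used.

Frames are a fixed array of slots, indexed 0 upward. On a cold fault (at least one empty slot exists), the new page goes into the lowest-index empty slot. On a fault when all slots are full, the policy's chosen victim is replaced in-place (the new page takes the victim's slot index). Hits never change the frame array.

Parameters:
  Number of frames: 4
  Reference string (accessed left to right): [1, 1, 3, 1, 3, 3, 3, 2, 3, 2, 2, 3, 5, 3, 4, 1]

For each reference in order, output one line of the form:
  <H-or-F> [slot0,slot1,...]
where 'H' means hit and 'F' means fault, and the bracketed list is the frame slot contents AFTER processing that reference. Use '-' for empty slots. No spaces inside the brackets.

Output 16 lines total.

F [1,-,-,-]
H [1,-,-,-]
F [1,3,-,-]
H [1,3,-,-]
H [1,3,-,-]
H [1,3,-,-]
H [1,3,-,-]
F [1,3,2,-]
H [1,3,2,-]
H [1,3,2,-]
H [1,3,2,-]
H [1,3,2,-]
F [1,3,2,5]
H [1,3,2,5]
F [4,3,2,5]
F [4,3,1,5]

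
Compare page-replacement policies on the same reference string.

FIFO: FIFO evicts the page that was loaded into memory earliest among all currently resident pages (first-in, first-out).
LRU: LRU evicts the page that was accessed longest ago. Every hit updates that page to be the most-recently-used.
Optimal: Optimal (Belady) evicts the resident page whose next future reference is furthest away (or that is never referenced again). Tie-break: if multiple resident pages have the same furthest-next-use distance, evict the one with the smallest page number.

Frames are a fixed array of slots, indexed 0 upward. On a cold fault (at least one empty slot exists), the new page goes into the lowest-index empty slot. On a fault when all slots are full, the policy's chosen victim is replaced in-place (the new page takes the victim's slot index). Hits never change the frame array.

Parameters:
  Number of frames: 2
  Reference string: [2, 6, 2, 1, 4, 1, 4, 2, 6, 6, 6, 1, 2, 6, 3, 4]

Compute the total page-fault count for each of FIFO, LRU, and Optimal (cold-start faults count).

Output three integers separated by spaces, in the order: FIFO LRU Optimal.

Answer: 11 11 9

Derivation:
--- FIFO ---
  step 0: ref 2 -> FAULT, frames=[2,-] (faults so far: 1)
  step 1: ref 6 -> FAULT, frames=[2,6] (faults so far: 2)
  step 2: ref 2 -> HIT, frames=[2,6] (faults so far: 2)
  step 3: ref 1 -> FAULT, evict 2, frames=[1,6] (faults so far: 3)
  step 4: ref 4 -> FAULT, evict 6, frames=[1,4] (faults so far: 4)
  step 5: ref 1 -> HIT, frames=[1,4] (faults so far: 4)
  step 6: ref 4 -> HIT, frames=[1,4] (faults so far: 4)
  step 7: ref 2 -> FAULT, evict 1, frames=[2,4] (faults so far: 5)
  step 8: ref 6 -> FAULT, evict 4, frames=[2,6] (faults so far: 6)
  step 9: ref 6 -> HIT, frames=[2,6] (faults so far: 6)
  step 10: ref 6 -> HIT, frames=[2,6] (faults so far: 6)
  step 11: ref 1 -> FAULT, evict 2, frames=[1,6] (faults so far: 7)
  step 12: ref 2 -> FAULT, evict 6, frames=[1,2] (faults so far: 8)
  step 13: ref 6 -> FAULT, evict 1, frames=[6,2] (faults so far: 9)
  step 14: ref 3 -> FAULT, evict 2, frames=[6,3] (faults so far: 10)
  step 15: ref 4 -> FAULT, evict 6, frames=[4,3] (faults so far: 11)
  FIFO total faults: 11
--- LRU ---
  step 0: ref 2 -> FAULT, frames=[2,-] (faults so far: 1)
  step 1: ref 6 -> FAULT, frames=[2,6] (faults so far: 2)
  step 2: ref 2 -> HIT, frames=[2,6] (faults so far: 2)
  step 3: ref 1 -> FAULT, evict 6, frames=[2,1] (faults so far: 3)
  step 4: ref 4 -> FAULT, evict 2, frames=[4,1] (faults so far: 4)
  step 5: ref 1 -> HIT, frames=[4,1] (faults so far: 4)
  step 6: ref 4 -> HIT, frames=[4,1] (faults so far: 4)
  step 7: ref 2 -> FAULT, evict 1, frames=[4,2] (faults so far: 5)
  step 8: ref 6 -> FAULT, evict 4, frames=[6,2] (faults so far: 6)
  step 9: ref 6 -> HIT, frames=[6,2] (faults so far: 6)
  step 10: ref 6 -> HIT, frames=[6,2] (faults so far: 6)
  step 11: ref 1 -> FAULT, evict 2, frames=[6,1] (faults so far: 7)
  step 12: ref 2 -> FAULT, evict 6, frames=[2,1] (faults so far: 8)
  step 13: ref 6 -> FAULT, evict 1, frames=[2,6] (faults so far: 9)
  step 14: ref 3 -> FAULT, evict 2, frames=[3,6] (faults so far: 10)
  step 15: ref 4 -> FAULT, evict 6, frames=[3,4] (faults so far: 11)
  LRU total faults: 11
--- Optimal ---
  step 0: ref 2 -> FAULT, frames=[2,-] (faults so far: 1)
  step 1: ref 6 -> FAULT, frames=[2,6] (faults so far: 2)
  step 2: ref 2 -> HIT, frames=[2,6] (faults so far: 2)
  step 3: ref 1 -> FAULT, evict 6, frames=[2,1] (faults so far: 3)
  step 4: ref 4 -> FAULT, evict 2, frames=[4,1] (faults so far: 4)
  step 5: ref 1 -> HIT, frames=[4,1] (faults so far: 4)
  step 6: ref 4 -> HIT, frames=[4,1] (faults so far: 4)
  step 7: ref 2 -> FAULT, evict 4, frames=[2,1] (faults so far: 5)
  step 8: ref 6 -> FAULT, evict 2, frames=[6,1] (faults so far: 6)
  step 9: ref 6 -> HIT, frames=[6,1] (faults so far: 6)
  step 10: ref 6 -> HIT, frames=[6,1] (faults so far: 6)
  step 11: ref 1 -> HIT, frames=[6,1] (faults so far: 6)
  step 12: ref 2 -> FAULT, evict 1, frames=[6,2] (faults so far: 7)
  step 13: ref 6 -> HIT, frames=[6,2] (faults so far: 7)
  step 14: ref 3 -> FAULT, evict 2, frames=[6,3] (faults so far: 8)
  step 15: ref 4 -> FAULT, evict 3, frames=[6,4] (faults so far: 9)
  Optimal total faults: 9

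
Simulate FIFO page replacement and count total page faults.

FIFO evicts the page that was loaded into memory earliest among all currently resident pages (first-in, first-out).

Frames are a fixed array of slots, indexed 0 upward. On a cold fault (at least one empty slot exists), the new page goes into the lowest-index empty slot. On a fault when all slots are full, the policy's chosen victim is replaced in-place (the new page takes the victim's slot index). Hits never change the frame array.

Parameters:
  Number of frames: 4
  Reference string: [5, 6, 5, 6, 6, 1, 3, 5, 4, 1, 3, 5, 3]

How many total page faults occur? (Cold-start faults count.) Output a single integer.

Step 0: ref 5 → FAULT, frames=[5,-,-,-]
Step 1: ref 6 → FAULT, frames=[5,6,-,-]
Step 2: ref 5 → HIT, frames=[5,6,-,-]
Step 3: ref 6 → HIT, frames=[5,6,-,-]
Step 4: ref 6 → HIT, frames=[5,6,-,-]
Step 5: ref 1 → FAULT, frames=[5,6,1,-]
Step 6: ref 3 → FAULT, frames=[5,6,1,3]
Step 7: ref 5 → HIT, frames=[5,6,1,3]
Step 8: ref 4 → FAULT (evict 5), frames=[4,6,1,3]
Step 9: ref 1 → HIT, frames=[4,6,1,3]
Step 10: ref 3 → HIT, frames=[4,6,1,3]
Step 11: ref 5 → FAULT (evict 6), frames=[4,5,1,3]
Step 12: ref 3 → HIT, frames=[4,5,1,3]
Total faults: 6

Answer: 6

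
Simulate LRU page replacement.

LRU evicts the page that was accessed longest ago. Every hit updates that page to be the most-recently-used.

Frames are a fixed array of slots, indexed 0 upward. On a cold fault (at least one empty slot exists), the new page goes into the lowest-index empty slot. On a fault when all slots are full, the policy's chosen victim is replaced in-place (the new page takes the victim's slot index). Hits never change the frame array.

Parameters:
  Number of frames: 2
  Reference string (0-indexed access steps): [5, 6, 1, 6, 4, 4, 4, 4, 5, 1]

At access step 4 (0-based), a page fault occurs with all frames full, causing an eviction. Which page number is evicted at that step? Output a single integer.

Answer: 1

Derivation:
Step 0: ref 5 -> FAULT, frames=[5,-]
Step 1: ref 6 -> FAULT, frames=[5,6]
Step 2: ref 1 -> FAULT, evict 5, frames=[1,6]
Step 3: ref 6 -> HIT, frames=[1,6]
Step 4: ref 4 -> FAULT, evict 1, frames=[4,6]
At step 4: evicted page 1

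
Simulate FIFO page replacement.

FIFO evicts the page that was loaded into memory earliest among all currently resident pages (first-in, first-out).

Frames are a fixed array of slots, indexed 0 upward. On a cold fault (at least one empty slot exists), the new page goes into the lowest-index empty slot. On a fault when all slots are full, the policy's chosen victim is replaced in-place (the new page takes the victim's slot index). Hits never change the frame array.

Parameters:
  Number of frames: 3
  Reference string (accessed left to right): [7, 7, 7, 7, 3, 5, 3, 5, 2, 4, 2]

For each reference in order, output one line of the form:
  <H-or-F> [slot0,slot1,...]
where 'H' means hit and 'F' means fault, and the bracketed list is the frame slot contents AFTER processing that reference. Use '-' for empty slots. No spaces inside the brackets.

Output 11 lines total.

F [7,-,-]
H [7,-,-]
H [7,-,-]
H [7,-,-]
F [7,3,-]
F [7,3,5]
H [7,3,5]
H [7,3,5]
F [2,3,5]
F [2,4,5]
H [2,4,5]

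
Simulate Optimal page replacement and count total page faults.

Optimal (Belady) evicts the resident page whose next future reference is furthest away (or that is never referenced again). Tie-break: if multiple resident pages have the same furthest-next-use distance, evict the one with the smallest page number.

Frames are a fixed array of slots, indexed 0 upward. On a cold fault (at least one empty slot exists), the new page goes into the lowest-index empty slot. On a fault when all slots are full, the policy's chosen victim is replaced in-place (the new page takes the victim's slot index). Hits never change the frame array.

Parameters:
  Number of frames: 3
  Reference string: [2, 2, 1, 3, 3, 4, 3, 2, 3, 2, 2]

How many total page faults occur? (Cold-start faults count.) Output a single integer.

Answer: 4

Derivation:
Step 0: ref 2 → FAULT, frames=[2,-,-]
Step 1: ref 2 → HIT, frames=[2,-,-]
Step 2: ref 1 → FAULT, frames=[2,1,-]
Step 3: ref 3 → FAULT, frames=[2,1,3]
Step 4: ref 3 → HIT, frames=[2,1,3]
Step 5: ref 4 → FAULT (evict 1), frames=[2,4,3]
Step 6: ref 3 → HIT, frames=[2,4,3]
Step 7: ref 2 → HIT, frames=[2,4,3]
Step 8: ref 3 → HIT, frames=[2,4,3]
Step 9: ref 2 → HIT, frames=[2,4,3]
Step 10: ref 2 → HIT, frames=[2,4,3]
Total faults: 4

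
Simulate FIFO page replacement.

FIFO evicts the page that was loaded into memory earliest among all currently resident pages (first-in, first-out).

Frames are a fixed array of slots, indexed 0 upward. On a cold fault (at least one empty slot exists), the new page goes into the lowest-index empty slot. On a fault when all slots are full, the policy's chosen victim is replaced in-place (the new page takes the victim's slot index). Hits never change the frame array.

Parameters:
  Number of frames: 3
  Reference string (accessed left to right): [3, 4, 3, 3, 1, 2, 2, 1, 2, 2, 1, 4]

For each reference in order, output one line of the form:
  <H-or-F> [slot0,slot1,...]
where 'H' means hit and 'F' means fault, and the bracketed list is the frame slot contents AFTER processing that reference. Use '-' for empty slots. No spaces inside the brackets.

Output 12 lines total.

F [3,-,-]
F [3,4,-]
H [3,4,-]
H [3,4,-]
F [3,4,1]
F [2,4,1]
H [2,4,1]
H [2,4,1]
H [2,4,1]
H [2,4,1]
H [2,4,1]
H [2,4,1]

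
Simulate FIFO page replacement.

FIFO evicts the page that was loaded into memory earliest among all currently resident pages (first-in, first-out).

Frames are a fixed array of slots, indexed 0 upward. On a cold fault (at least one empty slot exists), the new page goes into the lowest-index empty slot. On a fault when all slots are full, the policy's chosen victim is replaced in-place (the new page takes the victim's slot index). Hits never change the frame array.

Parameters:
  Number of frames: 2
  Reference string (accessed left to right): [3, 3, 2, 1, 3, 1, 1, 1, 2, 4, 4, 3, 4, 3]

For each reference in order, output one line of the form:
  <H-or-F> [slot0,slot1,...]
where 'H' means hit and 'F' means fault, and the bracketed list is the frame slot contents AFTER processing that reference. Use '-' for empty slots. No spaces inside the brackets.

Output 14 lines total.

F [3,-]
H [3,-]
F [3,2]
F [1,2]
F [1,3]
H [1,3]
H [1,3]
H [1,3]
F [2,3]
F [2,4]
H [2,4]
F [3,4]
H [3,4]
H [3,4]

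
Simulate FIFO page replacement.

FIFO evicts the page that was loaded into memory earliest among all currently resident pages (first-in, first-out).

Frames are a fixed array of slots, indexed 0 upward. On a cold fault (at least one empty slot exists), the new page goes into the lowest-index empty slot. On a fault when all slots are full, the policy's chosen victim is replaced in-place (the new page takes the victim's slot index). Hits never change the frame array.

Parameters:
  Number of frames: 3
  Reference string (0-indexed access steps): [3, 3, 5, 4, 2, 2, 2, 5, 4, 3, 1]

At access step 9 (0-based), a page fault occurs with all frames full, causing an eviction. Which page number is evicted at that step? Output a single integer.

Step 0: ref 3 -> FAULT, frames=[3,-,-]
Step 1: ref 3 -> HIT, frames=[3,-,-]
Step 2: ref 5 -> FAULT, frames=[3,5,-]
Step 3: ref 4 -> FAULT, frames=[3,5,4]
Step 4: ref 2 -> FAULT, evict 3, frames=[2,5,4]
Step 5: ref 2 -> HIT, frames=[2,5,4]
Step 6: ref 2 -> HIT, frames=[2,5,4]
Step 7: ref 5 -> HIT, frames=[2,5,4]
Step 8: ref 4 -> HIT, frames=[2,5,4]
Step 9: ref 3 -> FAULT, evict 5, frames=[2,3,4]
At step 9: evicted page 5

Answer: 5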